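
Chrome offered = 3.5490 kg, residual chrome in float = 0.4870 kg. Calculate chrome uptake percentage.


Formula: Uptake = (offered - residual) / offered * 100
Substituting: Uptake = (3.5490 - 0.4870) / 3.5490 * 100
Result: 86.2778 %


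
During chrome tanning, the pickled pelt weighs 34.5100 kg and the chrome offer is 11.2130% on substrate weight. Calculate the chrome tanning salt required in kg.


Formula: Chrome = substrate * pct / 100
Substituting: Chrome = 34.5100 * 11.2130 / 100
Result: 3.8696 kg


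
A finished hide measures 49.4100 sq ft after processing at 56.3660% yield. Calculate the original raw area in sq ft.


Formula: raw = finished * 100 / yield
Substituting: raw = 49.4100 * 100 / 56.3660
Result: 87.6592 sq ft


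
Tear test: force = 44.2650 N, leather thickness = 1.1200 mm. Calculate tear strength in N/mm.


Formula: Tear strength = force / thickness
Substituting: Tear strength = 44.2650 / 1.1200
Result: 39.5223 N/mm


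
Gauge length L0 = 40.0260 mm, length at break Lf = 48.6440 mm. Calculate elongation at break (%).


Formula: Elongation = (Lf - L0) / L0 * 100
Substituting: Elongation = (48.6440 - 40.0260) / 40.0260 * 100
Result: 21.5310 %


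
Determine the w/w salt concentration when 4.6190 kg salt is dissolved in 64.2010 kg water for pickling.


Formula: Conc = salt / (water + salt) * 100
Substituting: Conc = 4.6190 / (64.2010 + 4.6190) * 100
Result: 6.7117 %


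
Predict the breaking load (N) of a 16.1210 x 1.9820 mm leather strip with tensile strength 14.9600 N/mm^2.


Formula: F = TS * w * t
Substituting: F = 14.9600 * 16.1210 * 1.9820
Result: 477.9993 N


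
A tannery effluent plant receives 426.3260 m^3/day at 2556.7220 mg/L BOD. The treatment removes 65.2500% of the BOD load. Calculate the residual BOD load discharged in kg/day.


Load_in = volume * conc / 1000 = 426.3260 * 2556.7220 / 1000 = 1089.9971 kg/day
Removed = Load_in * eff / 100 = 1089.9971 * 65.2500 / 100 = 711.2231 kg/day
Load_out = Load_in - Removed = 1089.9971 - 711.2231 = 378.7740 kg/day


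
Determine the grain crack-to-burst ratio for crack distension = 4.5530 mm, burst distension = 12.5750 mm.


Formula: Ratio = crack / burst
Substituting: Ratio = 4.5530 / 12.5750
Result: 0.3621


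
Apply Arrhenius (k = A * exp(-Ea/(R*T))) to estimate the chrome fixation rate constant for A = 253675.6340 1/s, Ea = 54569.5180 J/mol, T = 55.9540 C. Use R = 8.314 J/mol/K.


T_K = T_C + 273.15 = 55.9540 + 273.15 = 329.1040 K
exponent = -Ea / (R * T_K) = -54569.5180 / (8.314 * 329.1040) = -19.9438
k = A * exp(exponent) = 253675.6340 * exp(-19.9438) = 5.5312e-04 1/s


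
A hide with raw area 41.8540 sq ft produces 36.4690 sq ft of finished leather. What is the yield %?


Formula: Yield = finished / raw * 100
Substituting: Yield = 36.4690 / 41.8540 * 100
Result: 87.1338 %


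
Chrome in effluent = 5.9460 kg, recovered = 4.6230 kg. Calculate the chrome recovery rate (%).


Formula: Recovery = recovered / input * 100
Substituting: Recovery = 4.6230 / 5.9460 * 100
Result: 77.7497 %


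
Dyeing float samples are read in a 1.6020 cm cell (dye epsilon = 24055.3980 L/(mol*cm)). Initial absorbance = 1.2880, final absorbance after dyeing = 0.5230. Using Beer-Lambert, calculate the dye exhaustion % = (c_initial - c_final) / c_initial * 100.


c_initial = A_i / (epsilon * l) = 1.2880 / (24055.3980 * 1.6020) = 3.3423e-05 mol/L
c_final = A_f / (epsilon * l) = 0.5230 / (24055.3980 * 1.6020) = 1.3571e-05 mol/L
Exhaustion = (c_initial - c_final) / c_initial * 100 = (3.3423e-05 - 1.3571e-05) / 3.3423e-05 * 100 = 59.3944 %


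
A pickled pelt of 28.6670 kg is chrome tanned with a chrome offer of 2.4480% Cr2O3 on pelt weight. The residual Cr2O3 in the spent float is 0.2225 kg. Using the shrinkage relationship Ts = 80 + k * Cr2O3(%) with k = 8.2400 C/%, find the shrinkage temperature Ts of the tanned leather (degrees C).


Offered = pelt * offer_pct / 100 = 28.6670 * 2.4480 / 100 = 0.7018 kg
Uptake = offered - residual = 0.7018 - 0.2225 = 0.4793 kg
Cr2O3% on pelt = uptake / pelt * 100 = 0.4793 / 28.6670 * 100 = 1.6718 %
Ts = 80 + k * Cr2O3% = 80 + 8.2400 * 1.6718 = 93.7760 C


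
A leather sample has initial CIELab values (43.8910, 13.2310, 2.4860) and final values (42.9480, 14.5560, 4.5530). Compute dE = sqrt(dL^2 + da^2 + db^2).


dL = -0.9430, da = 1.3250, db = 2.0670
dE = sqrt((-0.9430)^2 + 1.3250^2 + 2.0670^2) = 2.6301


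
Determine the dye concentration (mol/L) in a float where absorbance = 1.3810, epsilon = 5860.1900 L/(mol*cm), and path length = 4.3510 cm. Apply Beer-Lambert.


Formula: c = A / (epsilon * l)
Substituting: c = 1.3810 / (5860.1900 * 4.3510)
Result: 5.4162e-05 mol/L


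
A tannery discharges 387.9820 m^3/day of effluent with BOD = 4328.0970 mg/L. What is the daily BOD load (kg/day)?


Formula: BOD_load = volume * conc / 1000
Substituting: BOD_load = 387.9820 * 4328.0970 / 1000
Result: 1679.2237 kg/day


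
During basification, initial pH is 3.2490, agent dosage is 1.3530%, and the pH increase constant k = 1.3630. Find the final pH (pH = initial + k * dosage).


Formula: pH_final = pH_initial + k * base_pct
Substituting: pH_final = 3.2490 + 1.3630 * 1.3530
Result: 5.0931


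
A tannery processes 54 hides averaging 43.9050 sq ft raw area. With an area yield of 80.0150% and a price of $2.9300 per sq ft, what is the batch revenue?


Raw_total = N * avg_area = 54 * 43.9050 = 2370.8700 sq ft
Finished = Raw_total * yield / 100 = 2370.8700 * 80.0150 / 100 = 1897.0516 sq ft
Value = Finished * price = 1897.0516 * 2.9300 = 5558.3613 $


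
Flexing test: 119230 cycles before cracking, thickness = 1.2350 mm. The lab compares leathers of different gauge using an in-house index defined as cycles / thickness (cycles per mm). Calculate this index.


Formula: Index = cycles / thickness
Substituting: Index = 119230 / 1.2350
Result: 96542.5101 cycles/mm


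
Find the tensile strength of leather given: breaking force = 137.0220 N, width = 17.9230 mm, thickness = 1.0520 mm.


Formula: TS = force / (width * thickness)
Substituting: TS = 137.0220 / (17.9230 * 1.0520)
Result: 7.2671 N/mm^2


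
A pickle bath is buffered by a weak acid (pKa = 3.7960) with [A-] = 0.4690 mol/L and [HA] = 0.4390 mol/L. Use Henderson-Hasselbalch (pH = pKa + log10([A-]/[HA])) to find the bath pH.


ratio = [A-] / [HA] = 0.4690 / 0.4390 = 1.0683
log10(ratio) = 0.0287083
pH = pKa + log10(ratio) = 3.7960 + 0.0287083 = 3.8247


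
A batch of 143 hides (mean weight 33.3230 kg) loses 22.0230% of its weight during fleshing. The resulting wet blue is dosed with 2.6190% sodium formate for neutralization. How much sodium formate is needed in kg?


Total_raw = N * avg_wt = 143 * 33.3230 = 4765.1890 kg
Substrate = Total_raw * (1 - loss/100) = 4765.1890 * (1 - 22.0230/100) = 3715.7514 kg
Neutralizer = Substrate * pct / 100 = 3715.7514 * 2.6190 / 100 = 97.3155 kg


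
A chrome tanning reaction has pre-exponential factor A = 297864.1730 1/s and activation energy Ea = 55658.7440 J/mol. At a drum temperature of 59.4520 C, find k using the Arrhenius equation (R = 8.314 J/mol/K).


T_K = T_C + 273.15 = 59.4520 + 273.15 = 332.6020 K
exponent = -Ea / (R * T_K) = -55658.7440 / (8.314 * 332.6020) = -20.1279
k = A * exp(exponent) = 297864.1730 * exp(-20.1279) = 5.4023e-04 1/s


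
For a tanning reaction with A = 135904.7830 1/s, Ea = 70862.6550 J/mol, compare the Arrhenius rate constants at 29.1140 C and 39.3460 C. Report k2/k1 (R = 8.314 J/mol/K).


T1 = 29.1140 + 273.15 = 302.2640 K; T2 = 39.3460 + 273.15 = 312.4960 K
k1 = A * exp(-Ea/(R*T1)) = 135904.7830 * exp(-70862.6550/(8.314*302.2640)) = 7.7077e-08 1/s
k2 = A * exp(-Ea/(R*T2)) = 135904.7830 * exp(-70862.6550/(8.314*312.4960)) = 1.9404e-07 1/s
k2/k1 = 1.9404e-07 / 7.7077e-08 = 2.5176


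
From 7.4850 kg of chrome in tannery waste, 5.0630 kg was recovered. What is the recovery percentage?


Formula: Recovery = recovered / input * 100
Substituting: Recovery = 5.0630 / 7.4850 * 100
Result: 67.6420 %


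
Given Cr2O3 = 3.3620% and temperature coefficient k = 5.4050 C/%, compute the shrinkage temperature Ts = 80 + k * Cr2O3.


Formula: Ts = 80 + k * Cr2O3
Substituting: Ts = 80 + 5.4050 * 3.3620
Result: 98.1716 C


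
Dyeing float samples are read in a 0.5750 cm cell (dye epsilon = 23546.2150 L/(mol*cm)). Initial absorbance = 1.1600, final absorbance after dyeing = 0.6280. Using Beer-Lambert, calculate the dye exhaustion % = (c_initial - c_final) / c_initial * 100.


c_initial = A_i / (epsilon * l) = 1.1600 / (23546.2150 * 0.5750) = 8.5678e-05 mol/L
c_final = A_f / (epsilon * l) = 0.6280 / (23546.2150 * 0.5750) = 4.6384e-05 mol/L
Exhaustion = (c_initial - c_final) / c_initial * 100 = (8.5678e-05 - 4.6384e-05) / 8.5678e-05 * 100 = 45.8621 %


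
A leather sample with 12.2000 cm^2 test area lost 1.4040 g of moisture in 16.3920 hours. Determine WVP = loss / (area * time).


Formula: WVP = loss / (area * time)
Substituting: WVP = 1.4040 / (12.2000 * 16.3920)
Result: 0.00702062 g/(cm^2*hr)


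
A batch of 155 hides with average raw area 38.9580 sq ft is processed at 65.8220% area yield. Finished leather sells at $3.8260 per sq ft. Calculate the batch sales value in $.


Raw_total = N * avg_area = 155 * 38.9580 = 6038.4900 sq ft
Finished = Raw_total * yield / 100 = 6038.4900 * 65.8220 / 100 = 3974.6549 sq ft
Value = Finished * price = 3974.6549 * 3.8260 = 15207.0296 $


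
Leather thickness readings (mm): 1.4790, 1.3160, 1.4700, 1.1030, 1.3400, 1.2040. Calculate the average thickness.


Formula: Average = sum / n
Substituting: Average = 7.9120 / 6
Result: 1.3187 mm


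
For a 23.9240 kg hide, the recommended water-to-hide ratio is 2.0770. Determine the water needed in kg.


Formula: Water = hide_weight * ratio
Substituting: Water = 23.9240 * 2.0770
Result: 49.6901 kg


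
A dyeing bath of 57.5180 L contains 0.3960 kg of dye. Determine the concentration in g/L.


Formula: Conc = dye_mass(kg) / volume(L) * 1000
Substituting: Conc = 0.3960 / 57.5180 * 1000
Result: 6.8848 g/L


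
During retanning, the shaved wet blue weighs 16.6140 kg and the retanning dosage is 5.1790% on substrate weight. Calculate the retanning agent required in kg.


Formula: Retan = substrate * pct / 100
Substituting: Retan = 16.6140 * 5.1790 / 100
Result: 0.8604 kg


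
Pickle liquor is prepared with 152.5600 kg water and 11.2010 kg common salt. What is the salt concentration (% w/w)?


Formula: Conc = salt / (water + salt) * 100
Substituting: Conc = 11.2010 / (152.5600 + 11.2010) * 100
Result: 6.8398 %


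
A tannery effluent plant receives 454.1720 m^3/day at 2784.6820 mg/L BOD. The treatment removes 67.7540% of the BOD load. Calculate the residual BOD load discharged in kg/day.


Load_in = volume * conc / 1000 = 454.1720 * 2784.6820 / 1000 = 1264.7246 kg/day
Removed = Load_in * eff / 100 = 1264.7246 * 67.7540 / 100 = 856.9015 kg/day
Load_out = Load_in - Removed = 1264.7246 - 856.9015 = 407.8231 kg/day


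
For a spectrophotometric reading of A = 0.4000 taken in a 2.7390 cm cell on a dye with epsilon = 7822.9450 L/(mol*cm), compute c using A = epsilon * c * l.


Formula: c = A / (epsilon * l)
Substituting: c = 0.4000 / (7822.9450 * 2.7390)
Result: 1.8668e-05 mol/L


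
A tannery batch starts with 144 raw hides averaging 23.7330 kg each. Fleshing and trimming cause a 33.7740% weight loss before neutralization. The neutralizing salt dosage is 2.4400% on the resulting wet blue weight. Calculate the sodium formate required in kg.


Total_raw = N * avg_wt = 144 * 23.7330 = 3417.5520 kg
Substrate = Total_raw * (1 - loss/100) = 3417.5520 * (1 - 33.7740/100) = 2263.3080 kg
Neutralizer = Substrate * pct / 100 = 2263.3080 * 2.4400 / 100 = 55.2247 kg


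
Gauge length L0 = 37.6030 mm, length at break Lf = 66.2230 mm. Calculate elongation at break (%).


Formula: Elongation = (Lf - L0) / L0 * 100
Substituting: Elongation = (66.2230 - 37.6030) / 37.6030 * 100
Result: 76.1109 %


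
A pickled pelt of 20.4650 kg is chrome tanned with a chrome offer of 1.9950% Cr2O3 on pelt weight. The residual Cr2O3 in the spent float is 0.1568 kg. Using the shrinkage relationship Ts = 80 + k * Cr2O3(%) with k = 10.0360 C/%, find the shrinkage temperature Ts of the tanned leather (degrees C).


Offered = pelt * offer_pct / 100 = 20.4650 * 1.9950 / 100 = 0.4083 kg
Uptake = offered - residual = 0.4083 - 0.1568 = 0.2515 kg
Cr2O3% on pelt = uptake / pelt * 100 = 0.2515 / 20.4650 * 100 = 1.2288 %
Ts = 80 + k * Cr2O3% = 80 + 10.0360 * 1.2288 = 92.3324 C


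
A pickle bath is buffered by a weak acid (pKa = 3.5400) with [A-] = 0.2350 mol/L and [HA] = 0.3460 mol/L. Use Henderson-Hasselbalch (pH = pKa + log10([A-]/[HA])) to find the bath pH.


ratio = [A-] / [HA] = 0.2350 / 0.3460 = 0.6792
log10(ratio) = -0.1680
pH = pKa + log10(ratio) = 3.5400 - 0.1680 = 3.3720


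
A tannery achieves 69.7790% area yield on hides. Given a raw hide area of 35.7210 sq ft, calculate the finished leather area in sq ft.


Formula: finished = raw * yield / 100
Substituting: finished = 35.7210 * 69.7790 / 100
Result: 24.9258 sq ft


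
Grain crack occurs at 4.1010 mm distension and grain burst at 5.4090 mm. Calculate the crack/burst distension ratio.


Formula: Ratio = crack / burst
Substituting: Ratio = 4.1010 / 5.4090
Result: 0.7582


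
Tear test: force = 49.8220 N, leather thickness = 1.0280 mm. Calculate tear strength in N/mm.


Formula: Tear strength = force / thickness
Substituting: Tear strength = 49.8220 / 1.0280
Result: 48.4650 N/mm


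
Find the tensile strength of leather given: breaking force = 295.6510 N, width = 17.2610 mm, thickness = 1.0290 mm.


Formula: TS = force / (width * thickness)
Substituting: TS = 295.6510 / (17.2610 * 1.0290)
Result: 16.6455 N/mm^2


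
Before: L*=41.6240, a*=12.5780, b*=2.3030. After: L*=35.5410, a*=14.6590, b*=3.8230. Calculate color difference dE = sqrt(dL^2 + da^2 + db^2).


dL = -6.0830, da = 2.0810, db = 1.5200
dE = sqrt((-6.0830)^2 + 2.0810^2 + 1.5200^2) = 6.6063


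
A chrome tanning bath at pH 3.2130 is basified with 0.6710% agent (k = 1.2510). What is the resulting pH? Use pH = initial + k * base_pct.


Formula: pH_final = pH_initial + k * base_pct
Substituting: pH_final = 3.2130 + 1.2510 * 0.6710
Result: 4.0524


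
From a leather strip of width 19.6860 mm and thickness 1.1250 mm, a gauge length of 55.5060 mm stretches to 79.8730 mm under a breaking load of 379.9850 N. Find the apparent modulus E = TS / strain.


TS = F / (w * t) = 379.9850 / (19.6860 * 1.1250) = 17.1576 N/mm^2
strain = (Lf - L0) / L0 = (79.8730 - 55.5060) / 55.5060 = 0.4390
E = TS / strain = 17.1576 / 0.4390 = 39.0836 N/mm^2


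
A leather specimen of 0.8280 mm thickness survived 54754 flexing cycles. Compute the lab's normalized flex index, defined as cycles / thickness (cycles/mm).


Formula: Index = cycles / thickness
Substituting: Index = 54754 / 0.8280
Result: 66128.0193 cycles/mm


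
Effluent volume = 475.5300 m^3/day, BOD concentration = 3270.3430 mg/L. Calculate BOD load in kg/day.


Formula: BOD_load = volume * conc / 1000
Substituting: BOD_load = 475.5300 * 3270.3430 / 1000
Result: 1555.1462 kg/day


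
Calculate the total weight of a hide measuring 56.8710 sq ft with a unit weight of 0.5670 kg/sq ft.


Formula: Weight = area * weight_per_sqft
Substituting: Weight = 56.8710 * 0.5670
Result: 32.2459 kg


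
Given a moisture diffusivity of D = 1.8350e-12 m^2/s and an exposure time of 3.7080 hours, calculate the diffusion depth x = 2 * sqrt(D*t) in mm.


t = 3.7080 hr * 3600 = 13348.8000 s
D * t = 1.8350e-12 * 13348.8000 = 2.4495e-08
x = 2 * sqrt(D*t) = 2 * sqrt(2.4495e-08) = 3.1302e-04 m = 0.3130 mm


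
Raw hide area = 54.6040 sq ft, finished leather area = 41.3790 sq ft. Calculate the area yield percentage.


Formula: Yield = finished / raw * 100
Substituting: Yield = 41.3790 / 54.6040 * 100
Result: 75.7802 %


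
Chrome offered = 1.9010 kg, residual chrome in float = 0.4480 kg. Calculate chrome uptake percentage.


Formula: Uptake = (offered - residual) / offered * 100
Substituting: Uptake = (1.9010 - 0.4480) / 1.9010 * 100
Result: 76.4335 %


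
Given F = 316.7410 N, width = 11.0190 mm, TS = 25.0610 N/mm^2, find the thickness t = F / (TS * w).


Formula: t = F / (TS * w)
Substituting: t = 316.7410 / (25.0610 * 11.0190)
Result: 1.1470 mm


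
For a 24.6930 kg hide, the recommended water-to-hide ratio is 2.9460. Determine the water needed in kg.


Formula: Water = hide_weight * ratio
Substituting: Water = 24.6930 * 2.9460
Result: 72.7456 kg


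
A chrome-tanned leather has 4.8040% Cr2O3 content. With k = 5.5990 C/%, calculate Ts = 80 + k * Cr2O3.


Formula: Ts = 80 + k * Cr2O3
Substituting: Ts = 80 + 5.5990 * 4.8040
Result: 106.8976 C


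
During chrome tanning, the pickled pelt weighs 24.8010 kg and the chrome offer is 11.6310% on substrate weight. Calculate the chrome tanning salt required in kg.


Formula: Chrome = substrate * pct / 100
Substituting: Chrome = 24.8010 * 11.6310 / 100
Result: 2.8846 kg


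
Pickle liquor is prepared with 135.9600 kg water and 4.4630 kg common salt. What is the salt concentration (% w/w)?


Formula: Conc = salt / (water + salt) * 100
Substituting: Conc = 4.4630 / (135.9600 + 4.4630) * 100
Result: 3.1783 %


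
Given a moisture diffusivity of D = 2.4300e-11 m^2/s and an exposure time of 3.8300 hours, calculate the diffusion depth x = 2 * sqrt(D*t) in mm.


t = 3.8300 hr * 3600 = 13788.0000 s
D * t = 2.4300e-11 * 13788.0000 = 3.3505e-07
x = 2 * sqrt(D*t) = 2 * sqrt(3.3505e-07) = 0.00115767 m = 1.1577 mm


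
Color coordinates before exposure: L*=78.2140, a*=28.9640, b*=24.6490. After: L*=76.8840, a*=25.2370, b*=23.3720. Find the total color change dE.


dL = -1.3300, da = -3.7270, db = -1.2770
dE = sqrt((-1.3300)^2 + (-3.7270)^2 + (-1.2770)^2) = 4.1581


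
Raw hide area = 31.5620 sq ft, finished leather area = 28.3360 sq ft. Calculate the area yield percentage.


Formula: Yield = finished / raw * 100
Substituting: Yield = 28.3360 / 31.5620 * 100
Result: 89.7788 %


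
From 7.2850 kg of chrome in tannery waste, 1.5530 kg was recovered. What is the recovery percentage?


Formula: Recovery = recovered / input * 100
Substituting: Recovery = 1.5530 / 7.2850 * 100
Result: 21.3178 %


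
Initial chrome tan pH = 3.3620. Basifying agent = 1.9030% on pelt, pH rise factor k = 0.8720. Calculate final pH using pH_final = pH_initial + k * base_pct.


Formula: pH_final = pH_initial + k * base_pct
Substituting: pH_final = 3.3620 + 0.8720 * 1.9030
Result: 5.0214


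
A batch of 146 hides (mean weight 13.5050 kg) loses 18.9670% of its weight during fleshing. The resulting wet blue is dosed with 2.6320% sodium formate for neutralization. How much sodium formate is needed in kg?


Total_raw = N * avg_wt = 146 * 13.5050 = 1971.7300 kg
Substrate = Total_raw * (1 - loss/100) = 1971.7300 * (1 - 18.9670/100) = 1597.7520 kg
Neutralizer = Substrate * pct / 100 = 1597.7520 * 2.6320 / 100 = 42.0528 kg


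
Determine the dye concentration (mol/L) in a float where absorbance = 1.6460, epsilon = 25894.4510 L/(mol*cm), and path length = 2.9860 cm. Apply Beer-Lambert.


Formula: c = A / (epsilon * l)
Substituting: c = 1.6460 / (25894.4510 * 2.9860)
Result: 2.1288e-05 mol/L


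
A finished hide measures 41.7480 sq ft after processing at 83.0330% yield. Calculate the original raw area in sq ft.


Formula: raw = finished * 100 / yield
Substituting: raw = 41.7480 * 100 / 83.0330
Result: 50.2788 sq ft


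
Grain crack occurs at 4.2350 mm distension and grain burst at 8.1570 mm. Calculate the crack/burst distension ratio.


Formula: Ratio = crack / burst
Substituting: Ratio = 4.2350 / 8.1570
Result: 0.5192


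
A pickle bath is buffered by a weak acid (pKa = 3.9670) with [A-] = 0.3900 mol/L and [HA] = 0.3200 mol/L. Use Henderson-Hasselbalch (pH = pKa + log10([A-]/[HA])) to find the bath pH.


ratio = [A-] / [HA] = 0.3900 / 0.3200 = 1.2188
log10(ratio) = 0.0859146
pH = pKa + log10(ratio) = 3.9670 + 0.0859146 = 4.0529


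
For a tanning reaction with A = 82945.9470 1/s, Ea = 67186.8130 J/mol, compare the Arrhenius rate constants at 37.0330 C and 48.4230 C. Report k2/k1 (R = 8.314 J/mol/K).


T1 = 37.0330 + 273.15 = 310.1830 K; T2 = 48.4230 + 273.15 = 321.5730 K
k1 = A * exp(-Ea/(R*T1)) = 82945.9470 * exp(-67186.8130/(8.314*310.1830)) = 4.0194e-07 1/s
k2 = A * exp(-Ea/(R*T2)) = 82945.9470 * exp(-67186.8130/(8.314*321.5730)) = 1.0114e-06 1/s
k2/k1 = 1.0114e-06 / 4.0194e-07 = 2.5163


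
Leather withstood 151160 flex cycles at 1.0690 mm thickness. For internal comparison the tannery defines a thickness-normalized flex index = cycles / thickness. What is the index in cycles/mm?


Formula: Index = cycles / thickness
Substituting: Index = 151160 / 1.0690
Result: 141403.1805 cycles/mm


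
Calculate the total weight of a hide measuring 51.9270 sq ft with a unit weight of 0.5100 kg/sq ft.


Formula: Weight = area * weight_per_sqft
Substituting: Weight = 51.9270 * 0.5100
Result: 26.4828 kg


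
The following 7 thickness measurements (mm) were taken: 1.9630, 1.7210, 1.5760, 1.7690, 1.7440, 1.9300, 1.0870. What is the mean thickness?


Formula: Average = sum / n
Substituting: Average = 11.7900 / 7
Result: 1.6843 mm


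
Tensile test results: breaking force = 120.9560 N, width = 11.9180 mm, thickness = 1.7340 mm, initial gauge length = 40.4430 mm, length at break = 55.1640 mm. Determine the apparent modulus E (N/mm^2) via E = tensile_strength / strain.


TS = F / (w * t) = 120.9560 / (11.9180 * 1.7340) = 5.8530 N/mm^2
strain = (Lf - L0) / L0 = (55.1640 - 40.4430) / 40.4430 = 0.3640
E = TS / strain = 5.8530 / 0.3640 = 16.0798 N/mm^2


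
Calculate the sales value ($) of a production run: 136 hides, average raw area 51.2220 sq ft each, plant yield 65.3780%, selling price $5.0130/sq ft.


Raw_total = N * avg_area = 136 * 51.2220 = 6966.1920 sq ft
Finished = Raw_total * yield / 100 = 6966.1920 * 65.3780 / 100 = 4554.3570 sq ft
Value = Finished * price = 4554.3570 * 5.0130 = 22830.9917 $


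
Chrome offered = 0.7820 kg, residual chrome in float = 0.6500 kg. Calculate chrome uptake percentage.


Formula: Uptake = (offered - residual) / offered * 100
Substituting: Uptake = (0.7820 - 0.6500) / 0.7820 * 100
Result: 16.8798 %


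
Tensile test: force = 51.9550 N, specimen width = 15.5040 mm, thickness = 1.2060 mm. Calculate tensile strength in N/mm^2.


Formula: TS = force / (width * thickness)
Substituting: TS = 51.9550 / (15.5040 * 1.2060)
Result: 2.7787 N/mm^2


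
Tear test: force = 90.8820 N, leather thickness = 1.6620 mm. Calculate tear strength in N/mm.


Formula: Tear strength = force / thickness
Substituting: Tear strength = 90.8820 / 1.6620
Result: 54.6823 N/mm


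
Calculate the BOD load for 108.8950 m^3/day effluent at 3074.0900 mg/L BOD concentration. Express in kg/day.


Formula: BOD_load = volume * conc / 1000
Substituting: BOD_load = 108.8950 * 3074.0900 / 1000
Result: 334.7530 kg/day


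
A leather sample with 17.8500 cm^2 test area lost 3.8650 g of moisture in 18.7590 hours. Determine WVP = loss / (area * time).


Formula: WVP = loss / (area * time)
Substituting: WVP = 3.8650 / (17.8500 * 18.7590)
Result: 0.0115425 g/(cm^2*hr)


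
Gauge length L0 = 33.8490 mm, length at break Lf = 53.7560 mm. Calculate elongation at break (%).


Formula: Elongation = (Lf - L0) / L0 * 100
Substituting: Elongation = (53.7560 - 33.8490) / 33.8490 * 100
Result: 58.8112 %


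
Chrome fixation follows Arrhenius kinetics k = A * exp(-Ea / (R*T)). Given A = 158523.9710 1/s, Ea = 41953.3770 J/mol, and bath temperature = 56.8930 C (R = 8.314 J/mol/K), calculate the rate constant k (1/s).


T_K = T_C + 273.15 = 56.8930 + 273.15 = 330.0430 K
exponent = -Ea / (R * T_K) = -41953.3770 / (8.314 * 330.0430) = -15.2893
k = A * exp(exponent) = 158523.9710 * exp(-15.2893) = 0.0363124 1/s


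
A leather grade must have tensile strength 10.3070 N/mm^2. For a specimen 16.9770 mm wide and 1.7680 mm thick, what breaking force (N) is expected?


Formula: F = TS * w * t
Substituting: F = 10.3070 * 16.9770 * 1.7680
Result: 309.3681 N


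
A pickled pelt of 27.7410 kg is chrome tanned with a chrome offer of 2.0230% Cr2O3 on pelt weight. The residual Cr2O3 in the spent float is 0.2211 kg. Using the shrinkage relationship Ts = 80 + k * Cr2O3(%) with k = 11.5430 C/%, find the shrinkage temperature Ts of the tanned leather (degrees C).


Offered = pelt * offer_pct / 100 = 27.7410 * 2.0230 / 100 = 0.5612 kg
Uptake = offered - residual = 0.5612 - 0.2211 = 0.3401 kg
Cr2O3% on pelt = uptake / pelt * 100 = 0.3401 / 27.7410 * 100 = 1.2260 %
Ts = 80 + k * Cr2O3% = 80 + 11.5430 * 1.2260 = 94.1515 C


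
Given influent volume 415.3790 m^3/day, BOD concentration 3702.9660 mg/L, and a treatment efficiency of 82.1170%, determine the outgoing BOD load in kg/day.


Load_in = volume * conc / 1000 = 415.3790 * 3702.9660 / 1000 = 1538.1343 kg/day
Removed = Load_in * eff / 100 = 1538.1343 * 82.1170 / 100 = 1263.0698 kg/day
Load_out = Load_in - Removed = 1538.1343 - 1263.0698 = 275.0646 kg/day


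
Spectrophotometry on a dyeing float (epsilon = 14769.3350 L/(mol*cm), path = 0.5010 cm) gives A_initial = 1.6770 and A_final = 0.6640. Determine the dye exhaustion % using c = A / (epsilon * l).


c_initial = A_i / (epsilon * l) = 1.6770 / (14769.3350 * 0.5010) = 2.2664e-04 mol/L
c_final = A_f / (epsilon * l) = 0.6640 / (14769.3350 * 0.5010) = 8.9737e-05 mol/L
Exhaustion = (c_initial - c_final) / c_initial * 100 = (2.2664e-04 - 8.9737e-05) / 2.2664e-04 * 100 = 60.4055 %


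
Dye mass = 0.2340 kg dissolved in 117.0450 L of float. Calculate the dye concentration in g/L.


Formula: Conc = dye_mass(kg) / volume(L) * 1000
Substituting: Conc = 0.2340 / 117.0450 * 1000
Result: 1.9992 g/L


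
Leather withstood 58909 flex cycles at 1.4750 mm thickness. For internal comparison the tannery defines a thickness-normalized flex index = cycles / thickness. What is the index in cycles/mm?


Formula: Index = cycles / thickness
Substituting: Index = 58909 / 1.4750
Result: 39938.3051 cycles/mm


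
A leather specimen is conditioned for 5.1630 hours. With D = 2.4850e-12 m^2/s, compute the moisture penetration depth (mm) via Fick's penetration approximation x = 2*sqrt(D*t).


t = 5.1630 hr * 3600 = 18586.8000 s
D * t = 2.4850e-12 * 18586.8000 = 4.6188e-08
x = 2 * sqrt(D*t) = 2 * sqrt(4.6188e-08) = 4.2983e-04 m = 0.4298 mm


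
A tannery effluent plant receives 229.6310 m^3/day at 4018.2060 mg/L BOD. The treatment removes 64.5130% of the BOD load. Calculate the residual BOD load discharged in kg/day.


Load_in = volume * conc / 1000 = 229.6310 * 4018.2060 / 1000 = 922.7047 kg/day
Removed = Load_in * eff / 100 = 922.7047 * 64.5130 / 100 = 595.2645 kg/day
Load_out = Load_in - Removed = 922.7047 - 595.2645 = 327.4402 kg/day


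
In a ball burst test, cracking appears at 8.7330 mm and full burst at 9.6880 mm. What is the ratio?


Formula: Ratio = crack / burst
Substituting: Ratio = 8.7330 / 9.6880
Result: 0.9014


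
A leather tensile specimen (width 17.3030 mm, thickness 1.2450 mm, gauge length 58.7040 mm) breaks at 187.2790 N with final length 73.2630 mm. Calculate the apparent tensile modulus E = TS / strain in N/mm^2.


TS = F / (w * t) = 187.2790 / (17.3030 * 1.2450) = 8.6936 N/mm^2
strain = (Lf - L0) / L0 = (73.2630 - 58.7040) / 58.7040 = 0.2480
E = TS / strain = 8.6936 / 0.2480 = 35.0537 N/mm^2


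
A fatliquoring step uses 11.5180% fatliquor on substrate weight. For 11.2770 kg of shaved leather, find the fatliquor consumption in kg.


Formula: Fat = substrate * pct / 100
Substituting: Fat = 11.2770 * 11.5180 / 100
Result: 1.2989 kg


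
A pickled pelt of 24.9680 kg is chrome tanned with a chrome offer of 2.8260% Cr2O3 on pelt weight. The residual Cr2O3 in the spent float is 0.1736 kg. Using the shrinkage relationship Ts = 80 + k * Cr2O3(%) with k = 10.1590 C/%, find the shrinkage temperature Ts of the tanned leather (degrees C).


Offered = pelt * offer_pct / 100 = 24.9680 * 2.8260 / 100 = 0.7056 kg
Uptake = offered - residual = 0.7056 - 0.1736 = 0.5320 kg
Cr2O3% on pelt = uptake / pelt * 100 = 0.5320 / 24.9680 * 100 = 2.1307 %
Ts = 80 + k * Cr2O3% = 80 + 10.1590 * 2.1307 = 101.6459 C


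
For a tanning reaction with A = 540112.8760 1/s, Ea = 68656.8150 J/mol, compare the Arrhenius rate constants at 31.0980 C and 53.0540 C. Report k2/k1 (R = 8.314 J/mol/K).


T1 = 31.0980 + 273.15 = 304.2480 K; T2 = 53.0540 + 273.15 = 326.2040 K
k1 = A * exp(-Ea/(R*T1)) = 540112.8760 * exp(-68656.8150/(8.314*304.2480)) = 8.8055e-07 1/s
k2 = A * exp(-Ea/(R*T2)) = 540112.8760 * exp(-68656.8150/(8.314*326.2040)) = 5.4721e-06 1/s
k2/k1 = 5.4721e-06 / 8.8055e-07 = 6.2145


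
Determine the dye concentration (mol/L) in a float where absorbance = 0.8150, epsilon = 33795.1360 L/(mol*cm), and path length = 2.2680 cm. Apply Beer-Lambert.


Formula: c = A / (epsilon * l)
Substituting: c = 0.8150 / (33795.1360 * 2.2680)
Result: 1.0633e-05 mol/L


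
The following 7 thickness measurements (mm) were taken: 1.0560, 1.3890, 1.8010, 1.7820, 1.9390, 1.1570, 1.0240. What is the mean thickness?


Formula: Average = sum / n
Substituting: Average = 10.1480 / 7
Result: 1.4497 mm


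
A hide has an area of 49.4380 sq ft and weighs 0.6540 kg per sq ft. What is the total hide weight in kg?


Formula: Weight = area * weight_per_sqft
Substituting: Weight = 49.4380 * 0.6540
Result: 32.3325 kg


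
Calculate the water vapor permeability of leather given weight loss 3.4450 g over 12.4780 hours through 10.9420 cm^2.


Formula: WVP = loss / (area * time)
Substituting: WVP = 3.4450 / (10.9420 * 12.4780)
Result: 0.0252318 g/(cm^2*hr)


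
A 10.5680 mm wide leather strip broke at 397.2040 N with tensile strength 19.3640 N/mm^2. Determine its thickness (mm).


Formula: t = F / (TS * w)
Substituting: t = 397.2040 / (19.3640 * 10.5680)
Result: 1.9410 mm


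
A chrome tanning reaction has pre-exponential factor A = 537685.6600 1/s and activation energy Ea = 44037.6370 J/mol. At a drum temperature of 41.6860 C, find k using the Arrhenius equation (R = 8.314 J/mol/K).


T_K = T_C + 273.15 = 41.6860 + 273.15 = 314.8360 K
exponent = -Ea / (R * T_K) = -44037.6370 / (8.314 * 314.8360) = -16.8240
k = A * exp(exponent) = 537685.6600 * exp(-16.8240) = 0.0265431 1/s


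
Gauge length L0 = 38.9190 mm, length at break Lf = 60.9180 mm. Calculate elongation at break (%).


Formula: Elongation = (Lf - L0) / L0 * 100
Substituting: Elongation = (60.9180 - 38.9190) / 38.9190 * 100
Result: 56.5251 %


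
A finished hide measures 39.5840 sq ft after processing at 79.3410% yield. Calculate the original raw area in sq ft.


Formula: raw = finished * 100 / yield
Substituting: raw = 39.5840 * 100 / 79.3410
Result: 49.8910 sq ft


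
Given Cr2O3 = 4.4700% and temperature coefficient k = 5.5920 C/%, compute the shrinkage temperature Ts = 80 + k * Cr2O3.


Formula: Ts = 80 + k * Cr2O3
Substituting: Ts = 80 + 5.5920 * 4.4700
Result: 104.9962 C


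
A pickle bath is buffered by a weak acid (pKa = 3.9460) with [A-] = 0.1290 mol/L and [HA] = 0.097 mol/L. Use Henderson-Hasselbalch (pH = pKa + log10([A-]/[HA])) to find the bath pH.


ratio = [A-] / [HA] = 0.1290 / 0.097 = 1.3299
log10(ratio) = 0.1238
pH = pKa + log10(ratio) = 3.9460 + 0.1238 = 4.0698


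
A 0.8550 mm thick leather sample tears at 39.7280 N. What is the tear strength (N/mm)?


Formula: Tear strength = force / thickness
Substituting: Tear strength = 39.7280 / 0.8550
Result: 46.4655 N/mm


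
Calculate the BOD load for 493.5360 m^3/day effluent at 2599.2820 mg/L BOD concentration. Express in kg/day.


Formula: BOD_load = volume * conc / 1000
Substituting: BOD_load = 493.5360 * 2599.2820 / 1000
Result: 1282.8392 kg/day


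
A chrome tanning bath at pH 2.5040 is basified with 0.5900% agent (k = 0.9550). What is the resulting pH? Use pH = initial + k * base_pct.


Formula: pH_final = pH_initial + k * base_pct
Substituting: pH_final = 2.5040 + 0.9550 * 0.5900
Result: 3.0675


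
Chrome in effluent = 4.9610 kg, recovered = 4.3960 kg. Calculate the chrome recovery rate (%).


Formula: Recovery = recovered / input * 100
Substituting: Recovery = 4.3960 / 4.9610 * 100
Result: 88.6112 %


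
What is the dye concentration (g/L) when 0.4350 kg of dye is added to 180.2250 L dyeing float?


Formula: Conc = dye_mass(kg) / volume(L) * 1000
Substituting: Conc = 0.4350 / 180.2250 * 1000
Result: 2.4136 g/L


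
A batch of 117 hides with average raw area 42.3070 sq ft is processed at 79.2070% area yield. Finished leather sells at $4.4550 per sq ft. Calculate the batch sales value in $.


Raw_total = N * avg_area = 117 * 42.3070 = 4949.9190 sq ft
Finished = Raw_total * yield / 100 = 4949.9190 * 79.2070 / 100 = 3920.6823 sq ft
Value = Finished * price = 3920.6823 * 4.4550 = 17466.6398 $


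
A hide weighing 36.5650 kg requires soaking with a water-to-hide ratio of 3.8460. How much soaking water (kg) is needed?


Formula: Water = hide_weight * ratio
Substituting: Water = 36.5650 * 3.8460
Result: 140.6290 kg


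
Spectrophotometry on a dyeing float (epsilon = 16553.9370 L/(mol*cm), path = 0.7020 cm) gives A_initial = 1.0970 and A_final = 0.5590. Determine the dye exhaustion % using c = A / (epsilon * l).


c_initial = A_i / (epsilon * l) = 1.0970 / (16553.9370 * 0.7020) = 9.4399e-05 mol/L
c_final = A_f / (epsilon * l) = 0.5590 / (16553.9370 * 0.7020) = 4.8103e-05 mol/L
Exhaustion = (c_initial - c_final) / c_initial * 100 = (9.4399e-05 - 4.8103e-05) / 9.4399e-05 * 100 = 49.0428 %


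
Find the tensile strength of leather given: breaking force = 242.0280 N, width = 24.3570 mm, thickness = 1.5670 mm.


Formula: TS = force / (width * thickness)
Substituting: TS = 242.0280 / (24.3570 * 1.5670)
Result: 6.3412 N/mm^2


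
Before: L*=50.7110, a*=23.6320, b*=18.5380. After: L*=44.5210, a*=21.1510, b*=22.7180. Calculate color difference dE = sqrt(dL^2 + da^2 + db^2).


dL = -6.1900, da = -2.4810, db = 4.1800
dE = sqrt((-6.1900)^2 + (-2.4810)^2 + 4.1800^2) = 7.8704


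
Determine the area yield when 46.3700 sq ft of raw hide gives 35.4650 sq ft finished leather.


Formula: Yield = finished / raw * 100
Substituting: Yield = 35.4650 / 46.3700 * 100
Result: 76.4826 %


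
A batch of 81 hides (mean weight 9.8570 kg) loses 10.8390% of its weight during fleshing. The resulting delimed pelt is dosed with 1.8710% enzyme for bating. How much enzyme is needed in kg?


Total_raw = N * avg_wt = 81 * 9.8570 = 798.4170 kg
Substrate = Total_raw * (1 - loss/100) = 798.4170 * (1 - 10.8390/100) = 711.8766 kg
Enzyme = Substrate * pct / 100 = 711.8766 * 1.8710 / 100 = 13.3192 kg


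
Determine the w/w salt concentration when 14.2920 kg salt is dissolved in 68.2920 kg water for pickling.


Formula: Conc = salt / (water + salt) * 100
Substituting: Conc = 14.2920 / (68.2920 + 14.2920) * 100
Result: 17.3060 %


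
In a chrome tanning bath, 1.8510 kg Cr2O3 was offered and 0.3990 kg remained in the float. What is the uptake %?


Formula: Uptake = (offered - residual) / offered * 100
Substituting: Uptake = (1.8510 - 0.3990) / 1.8510 * 100
Result: 78.4441 %


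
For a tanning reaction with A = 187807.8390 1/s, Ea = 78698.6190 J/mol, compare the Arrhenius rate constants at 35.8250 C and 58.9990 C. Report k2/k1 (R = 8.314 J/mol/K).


T1 = 35.8250 + 273.15 = 308.9750 K; T2 = 58.9990 + 273.15 = 332.1490 K
k1 = A * exp(-Ea/(R*T1)) = 187807.8390 * exp(-78698.6190/(8.314*308.9750)) = 9.3029e-09 1/s
k2 = A * exp(-Ea/(R*T2)) = 187807.8390 * exp(-78698.6190/(8.314*332.1490)) = 7.8870e-08 1/s
k2/k1 = 7.8870e-08 / 9.3029e-09 = 8.4780


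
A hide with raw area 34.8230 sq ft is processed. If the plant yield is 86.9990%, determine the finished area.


Formula: finished = raw * yield / 100
Substituting: finished = 34.8230 * 86.9990 / 100
Result: 30.2957 sq ft


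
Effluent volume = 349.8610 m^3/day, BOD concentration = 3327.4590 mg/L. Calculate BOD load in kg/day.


Formula: BOD_load = volume * conc / 1000
Substituting: BOD_load = 349.8610 * 3327.4590 / 1000
Result: 1164.1481 kg/day


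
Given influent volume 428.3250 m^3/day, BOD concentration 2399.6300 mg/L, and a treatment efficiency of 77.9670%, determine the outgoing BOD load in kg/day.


Load_in = volume * conc / 1000 = 428.3250 * 2399.6300 / 1000 = 1027.8215 kg/day
Removed = Load_in * eff / 100 = 1027.8215 * 77.9670 / 100 = 801.3616 kg/day
Load_out = Load_in - Removed = 1027.8215 - 801.3616 = 226.4599 kg/day


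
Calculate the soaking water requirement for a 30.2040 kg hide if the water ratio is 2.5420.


Formula: Water = hide_weight * ratio
Substituting: Water = 30.2040 * 2.5420
Result: 76.7786 kg


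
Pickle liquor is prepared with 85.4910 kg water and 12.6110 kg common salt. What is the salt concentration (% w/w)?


Formula: Conc = salt / (water + salt) * 100
Substituting: Conc = 12.6110 / (85.4910 + 12.6110) * 100
Result: 12.8550 %


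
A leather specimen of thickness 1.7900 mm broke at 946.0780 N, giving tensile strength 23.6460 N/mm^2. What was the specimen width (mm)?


Formula: w = F / (TS * t)
Substituting: w = 946.0780 / (23.6460 * 1.7900)
Result: 22.3520 mm


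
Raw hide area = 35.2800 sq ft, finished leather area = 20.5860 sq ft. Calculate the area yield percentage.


Formula: Yield = finished / raw * 100
Substituting: Yield = 20.5860 / 35.2800 * 100
Result: 58.3503 %


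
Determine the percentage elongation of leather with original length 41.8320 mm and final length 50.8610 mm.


Formula: Elongation = (Lf - L0) / L0 * 100
Substituting: Elongation = (50.8610 - 41.8320) / 41.8320 * 100
Result: 21.5840 %


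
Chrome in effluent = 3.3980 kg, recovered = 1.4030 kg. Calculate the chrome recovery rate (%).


Formula: Recovery = recovered / input * 100
Substituting: Recovery = 1.4030 / 3.3980 * 100
Result: 41.2890 %


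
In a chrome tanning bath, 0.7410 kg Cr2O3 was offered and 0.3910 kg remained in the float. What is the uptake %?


Formula: Uptake = (offered - residual) / offered * 100
Substituting: Uptake = (0.7410 - 0.3910) / 0.7410 * 100
Result: 47.2335 %


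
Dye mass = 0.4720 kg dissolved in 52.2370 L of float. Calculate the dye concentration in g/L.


Formula: Conc = dye_mass(kg) / volume(L) * 1000
Substituting: Conc = 0.4720 / 52.2370 * 1000
Result: 9.0357 g/L


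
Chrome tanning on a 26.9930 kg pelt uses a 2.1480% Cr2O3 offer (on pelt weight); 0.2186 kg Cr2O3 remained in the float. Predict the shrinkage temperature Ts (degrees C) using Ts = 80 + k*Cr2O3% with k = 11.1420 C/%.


Offered = pelt * offer_pct / 100 = 26.9930 * 2.1480 / 100 = 0.5798 kg
Uptake = offered - residual = 0.5798 - 0.2186 = 0.3612 kg
Cr2O3% on pelt = uptake / pelt * 100 = 0.3612 / 26.9930 * 100 = 1.3382 %
Ts = 80 + k * Cr2O3% = 80 + 11.1420 * 1.3382 = 94.9098 C


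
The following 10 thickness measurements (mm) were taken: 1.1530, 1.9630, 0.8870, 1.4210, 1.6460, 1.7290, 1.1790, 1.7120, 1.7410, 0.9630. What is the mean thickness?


Formula: Average = sum / n
Substituting: Average = 14.3940 / 10
Result: 1.4394 mm


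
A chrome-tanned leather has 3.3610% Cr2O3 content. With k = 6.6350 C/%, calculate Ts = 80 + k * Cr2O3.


Formula: Ts = 80 + k * Cr2O3
Substituting: Ts = 80 + 6.6350 * 3.3610
Result: 102.3002 C


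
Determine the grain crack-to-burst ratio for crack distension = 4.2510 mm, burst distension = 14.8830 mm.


Formula: Ratio = crack / burst
Substituting: Ratio = 4.2510 / 14.8830
Result: 0.2856


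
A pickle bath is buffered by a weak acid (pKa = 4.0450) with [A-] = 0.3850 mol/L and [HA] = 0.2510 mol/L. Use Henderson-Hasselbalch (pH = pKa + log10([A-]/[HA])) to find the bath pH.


ratio = [A-] / [HA] = 0.3850 / 0.2510 = 1.5339
log10(ratio) = 0.1858
pH = pKa + log10(ratio) = 4.0450 + 0.1858 = 4.2308
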